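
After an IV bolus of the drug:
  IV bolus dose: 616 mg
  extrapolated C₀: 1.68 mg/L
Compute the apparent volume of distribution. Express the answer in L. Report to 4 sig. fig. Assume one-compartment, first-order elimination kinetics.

Vd = Dose / C₀ = 616.0 / 1.68 = 366.7 L

366.7 L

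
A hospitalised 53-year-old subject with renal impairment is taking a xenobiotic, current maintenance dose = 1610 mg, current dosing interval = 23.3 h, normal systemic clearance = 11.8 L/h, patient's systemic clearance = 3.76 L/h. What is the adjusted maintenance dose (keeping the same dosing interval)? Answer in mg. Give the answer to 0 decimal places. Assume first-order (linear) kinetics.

To keep the same average steady-state level, dosing rate must scale with clearance.
CL ratio = 3.76 / 11.8 = 0.3186
New dose (same interval) = 1610 × 0.3186 = 512.9 mg

513 mg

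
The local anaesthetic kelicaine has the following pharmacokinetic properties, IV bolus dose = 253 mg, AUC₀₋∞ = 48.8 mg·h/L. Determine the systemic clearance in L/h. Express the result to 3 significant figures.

CL = Dose / AUC = 253 / 48.8 = 5.184 L/h

5.18 L/h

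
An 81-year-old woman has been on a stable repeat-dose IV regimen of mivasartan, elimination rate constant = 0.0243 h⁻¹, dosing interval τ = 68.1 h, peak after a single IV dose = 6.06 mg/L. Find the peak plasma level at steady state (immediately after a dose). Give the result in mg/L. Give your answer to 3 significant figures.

7.49 mg/L

e^(−kτ) = e^(−0.02430 × 68.1) = 0.1911
Accumulation ratio R = 1 / (1 − e^(−kτ)) = 1 / (1 − 0.1911) = 1.236
Steady-state peak = C₀ × R = 6.06 × 1.236 = 7.490 mg/L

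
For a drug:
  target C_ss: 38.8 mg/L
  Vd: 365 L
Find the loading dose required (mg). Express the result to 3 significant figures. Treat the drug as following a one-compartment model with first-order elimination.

LD = Css × Vd = 38.8 × 365 = 14160 mg

14200 mg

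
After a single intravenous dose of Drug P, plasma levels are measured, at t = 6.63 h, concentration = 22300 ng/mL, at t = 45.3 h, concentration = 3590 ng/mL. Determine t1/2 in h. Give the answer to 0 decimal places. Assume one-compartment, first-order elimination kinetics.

15 h

k = ln(C₁/C₂) / (t₂ − t₁) = ln(22300/3590) / (45.3 − 6.63)
  = 1.826 / 38.67 = 0.04722 h⁻¹
t½ = ln2 / k = 0.693147 / 0.04722 = 14.68 h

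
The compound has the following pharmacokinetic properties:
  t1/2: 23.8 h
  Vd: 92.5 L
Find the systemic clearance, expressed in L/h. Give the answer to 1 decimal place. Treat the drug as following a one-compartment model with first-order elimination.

2.7 L/h

k = ln2 / t½ = 0.693147 / 23.8 = 0.02912 h⁻¹
CL = k × Vd = 0.02912 × 92.5 = 2.694 L/h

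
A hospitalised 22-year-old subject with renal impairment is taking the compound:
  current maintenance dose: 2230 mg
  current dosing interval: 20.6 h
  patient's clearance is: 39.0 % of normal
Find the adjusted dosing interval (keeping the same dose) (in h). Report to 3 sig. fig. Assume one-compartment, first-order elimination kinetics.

52.8 h

To keep the same average steady-state level, dosing rate must scale with clearance.
CL ratio = 39.0 / 100 = 0.3900
New interval (same dose) = 20.6 / 0.3900 = 52.82 h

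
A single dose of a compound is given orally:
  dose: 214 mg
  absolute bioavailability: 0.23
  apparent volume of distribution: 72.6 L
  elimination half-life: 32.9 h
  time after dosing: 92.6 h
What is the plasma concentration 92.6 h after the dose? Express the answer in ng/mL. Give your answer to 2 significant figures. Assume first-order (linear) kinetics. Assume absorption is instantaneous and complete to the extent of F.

96 ng/mL

Amount reaching circulation = F × Dose = 0.23 × 214.0 = 49.22 mg
C₀ = F·Dose / Vd = 49.22 / 72.6 = 0.6780 mg/L
k = ln2 / t½ = 0.693147 / 32.9 = 0.02107 h⁻¹
C = C₀ · e^(−k·t) = 0.6780 × e^(−0.02107 × 92.6)
  = 0.6780 × 0.1421 = 0.09634 mg/L
Convert: 0.09634 mg/L × 1000 = 96.34 ng/mL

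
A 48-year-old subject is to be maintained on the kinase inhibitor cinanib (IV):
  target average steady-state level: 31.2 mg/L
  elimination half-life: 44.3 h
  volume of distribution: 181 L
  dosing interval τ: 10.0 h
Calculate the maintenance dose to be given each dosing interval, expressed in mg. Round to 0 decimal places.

k = ln2 / t½ = 0.693147 / 44.3 = 0.01565 h⁻¹
CL = k × Vd = 0.01565 × 181 = 2.833 L/h
At steady state, Dose/τ = Css × CL.
Dose = Css × CL × τ = 31.2 × 2.833 × 10.0 = 883.9 mg

884 mg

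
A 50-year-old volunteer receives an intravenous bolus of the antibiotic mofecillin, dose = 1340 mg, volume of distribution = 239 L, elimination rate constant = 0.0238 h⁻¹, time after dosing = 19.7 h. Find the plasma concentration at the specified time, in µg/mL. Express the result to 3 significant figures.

C₀ = Dose / Vd = 1340 / 239 = 5.607 mg/L
C = C₀ · e^(−k·t) = 5.607 × e^(−0.02380 × 19.7)
  = 5.607 × 0.6257 = 3.508 mg/L
(3.508 mg/L = 3.508 µg/mL)

3.51 µg/mL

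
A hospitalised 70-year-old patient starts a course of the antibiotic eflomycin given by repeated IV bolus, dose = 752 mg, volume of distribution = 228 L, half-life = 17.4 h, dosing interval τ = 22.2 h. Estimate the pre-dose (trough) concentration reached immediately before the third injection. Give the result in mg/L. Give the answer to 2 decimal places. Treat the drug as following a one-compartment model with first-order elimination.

1.92 mg/L

C₀ per dose = Dose / Vd = 752 / 228 = 3.298 mg/L
k = ln2 / t½ = 0.693147 / 17.4 = 0.03984 h⁻¹
Fraction remaining after one interval: r = e^(−kτ) = e^(−0.03984 × 22.2) = 0.4129
Before dose 3, 2 doses have been given (aged 1τ, 2τ).
C_trough = C₀ × (r + r²) = 3.298 × (0.4129 + 0.1705) = 1.924 mg/L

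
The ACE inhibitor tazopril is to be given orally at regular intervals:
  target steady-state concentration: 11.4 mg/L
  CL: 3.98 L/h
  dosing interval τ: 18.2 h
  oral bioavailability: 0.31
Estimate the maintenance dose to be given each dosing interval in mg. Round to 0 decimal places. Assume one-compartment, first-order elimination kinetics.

2664 mg

At steady state, F × (Dose/τ) = Css × CL.
Dose = Css × CL × τ / F = 11.4 × 3.980 × 18.2 / 0.31 = 2664 mg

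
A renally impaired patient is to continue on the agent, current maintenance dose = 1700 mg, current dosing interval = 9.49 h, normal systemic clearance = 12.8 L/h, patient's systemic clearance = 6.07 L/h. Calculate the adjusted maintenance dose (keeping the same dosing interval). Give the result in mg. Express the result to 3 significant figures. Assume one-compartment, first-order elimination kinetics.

806 mg

To keep the same average steady-state level, dosing rate must scale with clearance.
CL ratio = 6.07 / 12.8 = 0.4742
New dose (same interval) = 1700 × 0.4742 = 806.1 mg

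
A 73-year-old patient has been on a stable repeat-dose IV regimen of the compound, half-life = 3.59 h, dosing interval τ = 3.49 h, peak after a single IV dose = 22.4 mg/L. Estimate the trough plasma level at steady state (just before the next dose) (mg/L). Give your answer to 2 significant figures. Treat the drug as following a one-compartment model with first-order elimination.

k = ln2 / t½ = 0.693147 / 3.59 = 0.1931 h⁻¹
e^(−kτ) = e^(−0.1931 × 3.49) = 0.5097
Accumulation ratio R = 1 / (1 − e^(−kτ)) = 1 / (1 − 0.5097) = 2.040
Steady-state trough = C₀ × R × e^(−kτ) = 22.4 × 2.040 × 0.5097 = 23.29 mg/L

23 mg/L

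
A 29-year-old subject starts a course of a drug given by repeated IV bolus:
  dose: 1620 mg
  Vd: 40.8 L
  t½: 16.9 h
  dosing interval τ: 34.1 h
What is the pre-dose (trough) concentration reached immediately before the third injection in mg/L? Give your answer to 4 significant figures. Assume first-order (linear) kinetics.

12.23 mg/L

C₀ per dose = Dose / Vd = 1620 / 40.8 = 39.71 mg/L
k = ln2 / t½ = 0.693147 / 16.9 = 0.04101 h⁻¹
Fraction remaining after one interval: r = e^(−kτ) = e^(−0.04101 × 34.1) = 0.2470
Before dose 3, 2 doses have been given (aged 1τ, 2τ).
C_trough = C₀ × (r + r²) = 39.71 × (0.2470 + 0.06101) = 12.23 mg/L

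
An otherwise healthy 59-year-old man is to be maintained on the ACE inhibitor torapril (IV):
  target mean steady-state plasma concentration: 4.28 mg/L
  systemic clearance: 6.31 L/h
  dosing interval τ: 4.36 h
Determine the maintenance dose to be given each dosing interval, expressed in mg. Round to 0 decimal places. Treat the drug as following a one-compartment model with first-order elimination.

At steady state, Dose/τ = Css × CL.
Dose = Css × CL × τ = 4.28 × 6.310 × 4.36 = 117.7 mg

118 mg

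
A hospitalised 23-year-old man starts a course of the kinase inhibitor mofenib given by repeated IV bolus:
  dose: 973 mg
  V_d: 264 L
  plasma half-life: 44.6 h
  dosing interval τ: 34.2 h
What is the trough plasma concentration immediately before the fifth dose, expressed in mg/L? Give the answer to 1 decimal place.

4.6 mg/L

C₀ per dose = Dose / Vd = 973 / 264 = 3.686 mg/L
k = ln2 / t½ = 0.693147 / 44.6 = 0.01554 h⁻¹
Fraction remaining after one interval: r = e^(−kτ) = e^(−0.01554 × 34.2) = 0.5877
Before dose 5, 4 doses have been given (aged 1τ, 2τ, 3τ, 4τ).
C_trough = C₀ × (r + r² + … + r^4) = C₀ × r(1−r^4)/(1−r)
        = 3.686 × 0.5877 × (1 − 0.1193) / (1 − 0.5877) = 4.627 mg/L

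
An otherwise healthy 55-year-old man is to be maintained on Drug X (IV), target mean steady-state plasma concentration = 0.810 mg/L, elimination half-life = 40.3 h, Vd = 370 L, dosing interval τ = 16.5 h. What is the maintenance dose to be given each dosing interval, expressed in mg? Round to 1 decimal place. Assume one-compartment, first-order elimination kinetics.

85.1 mg

k = ln2 / t½ = 0.693147 / 40.3 = 0.01720 h⁻¹
CL = k × Vd = 0.01720 × 370 = 6.364 L/h
At steady state, Dose/τ = Css × CL.
Dose = Css × CL × τ = 0.810 × 6.364 × 16.5 = 85.05 mg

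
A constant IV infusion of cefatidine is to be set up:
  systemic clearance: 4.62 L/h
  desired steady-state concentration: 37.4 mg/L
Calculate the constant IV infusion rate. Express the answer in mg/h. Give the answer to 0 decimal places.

173 mg/h

At steady state, infusion rate R₀ = Css × CL = 37.4 × 4.620 = 172.8 mg/h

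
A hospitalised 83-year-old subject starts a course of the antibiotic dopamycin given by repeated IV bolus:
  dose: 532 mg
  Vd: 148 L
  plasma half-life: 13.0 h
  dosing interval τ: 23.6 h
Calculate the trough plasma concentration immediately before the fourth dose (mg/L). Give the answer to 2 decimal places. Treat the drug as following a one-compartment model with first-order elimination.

C₀ per dose = Dose / Vd = 532 / 148 = 3.595 mg/L
k = ln2 / t½ = 0.693147 / 13.0 = 0.05332 h⁻¹
Fraction remaining after one interval: r = e^(−kτ) = e^(−0.05332 × 23.6) = 0.2841
Before dose 4, 3 doses have been given (aged 1τ, 2τ, 3τ).
C_trough = C₀ × (r + r² + … + r^3) = C₀ × r(1−r^3)/(1−r)
        = 3.595 × 0.2841 × (1 − 0.02293) / (1 − 0.2841) = 1.394 mg/L

1.39 mg/L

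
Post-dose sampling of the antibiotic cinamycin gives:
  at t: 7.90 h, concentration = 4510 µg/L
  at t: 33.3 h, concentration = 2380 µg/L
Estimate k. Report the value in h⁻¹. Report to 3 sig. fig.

k = ln(C₁/C₂) / (t₂ − t₁) = ln(4510/2380) / (33.3 − 7.90)
  = 0.6392 / 25.40 = 0.02517 h⁻¹

0.0252 h⁻¹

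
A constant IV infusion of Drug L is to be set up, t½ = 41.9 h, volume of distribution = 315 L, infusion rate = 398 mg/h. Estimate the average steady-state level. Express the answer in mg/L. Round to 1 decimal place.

k = ln2 / t½ = 0.693147 / 41.9 = 0.01654 h⁻¹
CL = k × Vd = 0.01654 × 315 = 5.210 L/h
At steady state Css = R₀ / CL = 398 / 5.210 = 76.39 mg/L

76.4 mg/L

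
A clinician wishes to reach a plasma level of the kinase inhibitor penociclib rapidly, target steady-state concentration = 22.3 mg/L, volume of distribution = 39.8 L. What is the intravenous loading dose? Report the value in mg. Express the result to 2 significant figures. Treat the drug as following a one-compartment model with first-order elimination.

890 mg

LD = Css × Vd = 22.3 × 39.8 = 887.5 mg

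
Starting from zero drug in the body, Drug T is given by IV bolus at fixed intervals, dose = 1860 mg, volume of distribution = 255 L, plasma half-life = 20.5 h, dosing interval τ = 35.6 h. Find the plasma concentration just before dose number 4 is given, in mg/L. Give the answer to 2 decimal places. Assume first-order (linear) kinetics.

3.04 mg/L

C₀ per dose = Dose / Vd = 1860 / 255 = 7.294 mg/L
k = ln2 / t½ = 0.693147 / 20.5 = 0.03381 h⁻¹
Fraction remaining after one interval: r = e^(−kτ) = e^(−0.03381 × 35.6) = 0.3001
Before dose 4, 3 doses have been given (aged 1τ, 2τ, 3τ).
C_trough = C₀ × (r + r² + … + r^3) = C₀ × r(1−r^3)/(1−r)
        = 7.294 × 0.3001 × (1 − 0.02703) / (1 − 0.3001) = 3.043 mg/L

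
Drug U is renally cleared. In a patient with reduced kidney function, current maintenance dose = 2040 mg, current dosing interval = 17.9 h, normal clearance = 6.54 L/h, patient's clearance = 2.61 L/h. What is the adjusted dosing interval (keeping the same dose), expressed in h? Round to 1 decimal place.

44.9 h

To keep the same average steady-state level, dosing rate must scale with clearance.
CL ratio = 2.61 / 6.54 = 0.3991
New interval (same dose) = 17.9 / 0.3991 = 44.85 h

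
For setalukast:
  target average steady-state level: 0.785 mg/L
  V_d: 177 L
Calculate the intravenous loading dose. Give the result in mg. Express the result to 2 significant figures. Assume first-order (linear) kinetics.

LD = Css × Vd = 0.785 × 177 = 138.9 mg

140 mg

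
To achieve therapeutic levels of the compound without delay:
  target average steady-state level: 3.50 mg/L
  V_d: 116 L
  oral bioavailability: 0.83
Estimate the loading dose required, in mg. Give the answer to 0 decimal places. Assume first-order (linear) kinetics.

489 mg

LD = Css × Vd / F = 3.50 × 116 / 0.83 = 489.2 mg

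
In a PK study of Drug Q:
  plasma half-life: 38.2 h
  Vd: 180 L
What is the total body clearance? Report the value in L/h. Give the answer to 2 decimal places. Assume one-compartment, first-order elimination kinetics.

3.27 L/h

k = ln2 / t½ = 0.693147 / 38.2 = 0.01815 h⁻¹
CL = k × Vd = 0.01815 × 180 = 3.267 L/h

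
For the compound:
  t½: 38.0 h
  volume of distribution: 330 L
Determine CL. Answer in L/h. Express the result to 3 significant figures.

k = ln2 / t½ = 0.693147 / 38.0 = 0.01824 h⁻¹
CL = k × Vd = 0.01824 × 330 = 6.019 L/h

6.02 L/h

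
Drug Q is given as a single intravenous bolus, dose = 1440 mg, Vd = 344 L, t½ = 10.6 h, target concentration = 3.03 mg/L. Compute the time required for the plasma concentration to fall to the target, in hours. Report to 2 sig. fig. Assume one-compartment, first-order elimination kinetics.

C₀ = Dose / Vd = 1440 / 344 = 4.186 mg/L
k = ln2 / t½ = 0.693147 / 10.6 = 0.06539 h⁻¹
t = ln(C₀ / C) / k = ln(4.186 / 3.03) / 0.06539
  = ln(1.382) / 0.06539 = 0.3235 / 0.06539 = 4.947 h

4.9 h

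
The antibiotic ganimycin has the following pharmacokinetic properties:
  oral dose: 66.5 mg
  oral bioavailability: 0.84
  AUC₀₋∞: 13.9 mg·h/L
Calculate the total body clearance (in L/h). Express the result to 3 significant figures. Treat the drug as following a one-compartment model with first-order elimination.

CL = F·Dose / AUC = 0.84 × 66.5 / 13.9 = 4.019 L/h

4.02 L/h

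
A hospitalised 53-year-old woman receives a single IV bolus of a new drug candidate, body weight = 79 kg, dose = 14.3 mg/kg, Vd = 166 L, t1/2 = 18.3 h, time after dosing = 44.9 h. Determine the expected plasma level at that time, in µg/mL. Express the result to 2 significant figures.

Total dose = 14.3 × 79 = 1130 mg
C₀ = Dose / Vd = 1130 / 166 = 6.807 mg/L
k = ln2 / t½ = 0.693147 / 18.3 = 0.03788 h⁻¹
C = C₀ · e^(−k·t) = 6.807 × e^(−0.03788 × 44.9)
  = 6.807 × 0.1825 = 1.242 mg/L
(1.242 mg/L = 1.242 µg/mL)

1.2 µg/mL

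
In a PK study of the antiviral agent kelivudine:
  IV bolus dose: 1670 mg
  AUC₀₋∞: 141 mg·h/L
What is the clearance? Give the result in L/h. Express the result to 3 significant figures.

CL = Dose / AUC = 1670 / 141 = 11.84 L/h

11.8 L/h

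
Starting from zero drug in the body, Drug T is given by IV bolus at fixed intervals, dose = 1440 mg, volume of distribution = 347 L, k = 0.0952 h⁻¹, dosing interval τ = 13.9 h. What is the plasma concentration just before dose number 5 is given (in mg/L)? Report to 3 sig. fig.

1.50 mg/L

C₀ per dose = Dose / Vd = 1440 / 347 = 4.150 mg/L
Fraction remaining after one interval: r = e^(−kτ) = e^(−0.09520 × 13.9) = 0.2663
Before dose 5, 4 doses have been given (aged 1τ, 2τ, 3τ, 4τ).
C_trough = C₀ × (r + r² + … + r^4) = C₀ × r(1−r^4)/(1−r)
        = 4.150 × 0.2663 × (1 − 0.005029) / (1 − 0.2663) = 1.499 mg/L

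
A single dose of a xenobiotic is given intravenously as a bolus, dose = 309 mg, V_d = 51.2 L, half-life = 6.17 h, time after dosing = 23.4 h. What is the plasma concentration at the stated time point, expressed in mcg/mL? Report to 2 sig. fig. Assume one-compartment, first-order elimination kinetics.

C₀ = Dose / Vd = 309.0 / 51.2 = 6.035 mg/L
k = ln2 / t½ = 0.693147 / 6.17 = 0.1123 h⁻¹
C = C₀ · e^(−k·t) = 6.035 × e^(−0.1123 × 23.4)
  = 6.035 × 0.07224 = 0.4360 mg/L
(0.4360 mg/L = 0.4360 mcg/mL)

0.44 mcg/mL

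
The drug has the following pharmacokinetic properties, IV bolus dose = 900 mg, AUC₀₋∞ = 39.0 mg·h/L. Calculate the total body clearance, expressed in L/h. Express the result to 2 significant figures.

CL = Dose / AUC = 900 / 39.0 = 23.08 L/h

23 L/h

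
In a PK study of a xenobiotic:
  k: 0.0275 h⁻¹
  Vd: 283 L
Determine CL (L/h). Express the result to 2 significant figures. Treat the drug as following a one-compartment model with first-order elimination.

7.8 L/h

CL = k × Vd = 0.0275 × 283 = 7.783 L/h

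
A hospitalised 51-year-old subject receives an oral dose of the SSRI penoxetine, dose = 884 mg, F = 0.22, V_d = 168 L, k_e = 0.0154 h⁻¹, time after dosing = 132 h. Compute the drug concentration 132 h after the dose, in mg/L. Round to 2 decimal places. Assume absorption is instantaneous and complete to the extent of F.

Amount reaching circulation = F × Dose = 0.22 × 884.0 = 194.5 mg
C₀ = F·Dose / Vd = 194.5 / 168 = 1.158 mg/L
C = C₀ · e^(−k·t) = 1.158 × e^(−0.01540 × 132)
  = 1.158 × 0.1310 = 0.1517 mg/L

0.15 mg/L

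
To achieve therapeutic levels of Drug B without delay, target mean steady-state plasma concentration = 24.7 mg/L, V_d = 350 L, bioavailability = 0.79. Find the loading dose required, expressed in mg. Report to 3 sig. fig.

LD = Css × Vd / F = 24.7 × 350 / 0.79 = 10940 mg

10900 mg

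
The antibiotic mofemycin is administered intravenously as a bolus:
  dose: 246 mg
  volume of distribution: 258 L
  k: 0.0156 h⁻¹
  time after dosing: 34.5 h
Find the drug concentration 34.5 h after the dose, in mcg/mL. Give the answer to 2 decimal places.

0.56 mcg/mL

C₀ = Dose / Vd = 246.0 / 258 = 0.9535 mg/L
C = C₀ · e^(−k·t) = 0.9535 × e^(−0.01560 × 34.5)
  = 0.9535 × 0.5838 = 0.5567 mg/L
(0.5567 mg/L = 0.5567 mcg/mL)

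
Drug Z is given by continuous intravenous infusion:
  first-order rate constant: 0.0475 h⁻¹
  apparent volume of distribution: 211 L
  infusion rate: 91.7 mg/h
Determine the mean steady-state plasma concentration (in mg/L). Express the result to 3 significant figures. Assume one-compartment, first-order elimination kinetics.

CL = k × Vd = 0.04750 × 211 = 10.02 L/h
At steady state Css = R₀ / CL = 91.7 / 10.02 = 9.152 mg/L

9.15 mg/L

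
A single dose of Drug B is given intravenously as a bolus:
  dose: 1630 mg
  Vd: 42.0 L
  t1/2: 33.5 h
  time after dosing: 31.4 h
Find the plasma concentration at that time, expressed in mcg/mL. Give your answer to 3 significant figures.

C₀ = Dose / Vd = 1630 / 42.0 = 38.81 mg/L
k = ln2 / t½ = 0.693147 / 33.5 = 0.02069 h⁻¹
C = C₀ · e^(−k·t) = 38.81 × e^(−0.02069 × 31.4)
  = 38.81 × 0.5222 = 20.27 mg/L
(20.27 mg/L = 20.27 mcg/mL)

20.3 mcg/mL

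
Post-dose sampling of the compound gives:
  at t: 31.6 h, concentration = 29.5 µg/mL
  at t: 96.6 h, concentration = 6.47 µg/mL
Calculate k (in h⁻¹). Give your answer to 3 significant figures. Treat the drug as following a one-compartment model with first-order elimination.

0.0233 h⁻¹

k = ln(C₁/C₂) / (t₂ − t₁) = ln(29.5/6.47) / (96.6 − 31.6)
  = 1.517 / 65.00 = 0.02334 h⁻¹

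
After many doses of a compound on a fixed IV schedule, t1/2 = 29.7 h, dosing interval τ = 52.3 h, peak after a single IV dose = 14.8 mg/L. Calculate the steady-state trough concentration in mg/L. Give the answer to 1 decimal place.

k = ln2 / t½ = 0.693147 / 29.7 = 0.02334 h⁻¹
e^(−kτ) = e^(−0.02334 × 52.3) = 0.2950
Accumulation ratio R = 1 / (1 − e^(−kτ)) = 1 / (1 − 0.2950) = 1.418
Steady-state trough = C₀ × R × e^(−kτ) = 14.8 × 1.418 × 0.2950 = 6.191 mg/L

6.2 mg/L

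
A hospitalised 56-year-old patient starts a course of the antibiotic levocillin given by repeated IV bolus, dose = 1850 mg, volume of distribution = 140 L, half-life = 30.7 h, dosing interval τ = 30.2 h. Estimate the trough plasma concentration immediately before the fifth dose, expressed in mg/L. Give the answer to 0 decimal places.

C₀ per dose = Dose / Vd = 1850 / 140 = 13.21 mg/L
k = ln2 / t½ = 0.693147 / 30.7 = 0.02258 h⁻¹
Fraction remaining after one interval: r = e^(−kτ) = e^(−0.02258 × 30.2) = 0.5056
Before dose 5, 4 doses have been given (aged 1τ, 2τ, 3τ, 4τ).
C_trough = C₀ × (r + r² + … + r^4) = C₀ × r(1−r^4)/(1−r)
        = 13.21 × 0.5056 × (1 − 0.06535) / (1 − 0.5056) = 12.63 mg/L

13 mg/L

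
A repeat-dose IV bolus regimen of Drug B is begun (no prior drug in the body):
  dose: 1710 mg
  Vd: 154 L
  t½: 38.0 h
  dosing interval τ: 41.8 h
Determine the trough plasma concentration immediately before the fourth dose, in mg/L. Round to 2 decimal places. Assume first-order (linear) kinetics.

8.72 mg/L

C₀ per dose = Dose / Vd = 1710 / 154 = 11.10 mg/L
k = ln2 / t½ = 0.693147 / 38.0 = 0.01824 h⁻¹
Fraction remaining after one interval: r = e^(−kτ) = e^(−0.01824 × 41.8) = 0.4665
Before dose 4, 3 doses have been given (aged 1τ, 2τ, 3τ).
C_trough = C₀ × (r + r² + … + r^3) = C₀ × r(1−r^3)/(1−r)
        = 11.10 × 0.4665 × (1 − 0.1015) / (1 − 0.4665) = 8.721 mg/L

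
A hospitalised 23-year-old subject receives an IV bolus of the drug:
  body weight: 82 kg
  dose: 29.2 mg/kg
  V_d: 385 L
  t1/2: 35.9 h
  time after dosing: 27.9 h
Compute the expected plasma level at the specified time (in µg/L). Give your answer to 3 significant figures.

Total dose = 29.2 × 82 = 2394 mg
C₀ = Dose / Vd = 2394 / 385 = 6.218 mg/L
k = ln2 / t½ = 0.693147 / 35.9 = 0.01931 h⁻¹
C = C₀ · e^(−k·t) = 6.218 × e^(−0.01931 × 27.9)
  = 6.218 × 0.5835 = 3.628 mg/L
Convert: 3.628 mg/L × 1000 = 3628 µg/L

3630 µg/L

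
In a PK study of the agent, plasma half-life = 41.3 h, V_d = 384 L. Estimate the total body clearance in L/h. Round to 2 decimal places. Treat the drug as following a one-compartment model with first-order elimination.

k = ln2 / t½ = 0.693147 / 41.3 = 0.01678 h⁻¹
CL = k × Vd = 0.01678 × 384 = 6.444 L/h

6.44 L/h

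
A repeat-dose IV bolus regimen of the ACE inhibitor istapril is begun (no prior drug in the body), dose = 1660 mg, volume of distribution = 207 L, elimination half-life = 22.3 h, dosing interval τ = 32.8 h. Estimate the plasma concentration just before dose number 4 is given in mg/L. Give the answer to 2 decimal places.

4.31 mg/L

C₀ per dose = Dose / Vd = 1660 / 207 = 8.019 mg/L
k = ln2 / t½ = 0.693147 / 22.3 = 0.03108 h⁻¹
Fraction remaining after one interval: r = e^(−kτ) = e^(−0.03108 × 32.8) = 0.3608
Before dose 4, 3 doses have been given (aged 1τ, 2τ, 3τ).
C_trough = C₀ × (r + r² + … + r^3) = C₀ × r(1−r^3)/(1−r)
        = 8.019 × 0.3608 × (1 − 0.04697) / (1 − 0.3608) = 4.314 mg/L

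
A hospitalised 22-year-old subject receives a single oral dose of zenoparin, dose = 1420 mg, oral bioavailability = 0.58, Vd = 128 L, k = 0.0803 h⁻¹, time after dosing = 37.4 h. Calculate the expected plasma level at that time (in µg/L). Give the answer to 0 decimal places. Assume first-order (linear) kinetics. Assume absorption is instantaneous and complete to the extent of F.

Amount reaching circulation = F × Dose = 0.58 × 1420 = 823.6 mg
C₀ = F·Dose / Vd = 823.6 / 128 = 6.434 mg/L
C = C₀ · e^(−k·t) = 6.434 × e^(−0.08030 × 37.4)
  = 6.434 × 0.04963 = 0.3193 mg/L
Convert: 0.3193 mg/L × 1000 = 319.3 µg/L

319 µg/L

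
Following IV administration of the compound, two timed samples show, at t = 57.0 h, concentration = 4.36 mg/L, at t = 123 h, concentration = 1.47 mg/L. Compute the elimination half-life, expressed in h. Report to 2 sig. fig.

k = ln(C₁/C₂) / (t₂ − t₁) = ln(4.36/1.47) / (123 − 57.0)
  = 1.087 / 66.00 = 0.01647 h⁻¹
t½ = ln2 / k = 0.693147 / 0.01647 = 42.09 h

42 h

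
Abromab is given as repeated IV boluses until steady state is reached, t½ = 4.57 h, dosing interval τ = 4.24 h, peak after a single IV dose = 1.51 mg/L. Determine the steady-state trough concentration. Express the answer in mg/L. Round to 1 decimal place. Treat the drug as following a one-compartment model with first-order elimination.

k = ln2 / t½ = 0.693147 / 4.57 = 0.1517 h⁻¹
e^(−kτ) = e^(−0.1517 × 4.24) = 0.5256
Accumulation ratio R = 1 / (1 − e^(−kτ)) = 1 / (1 − 0.5256) = 2.108
Steady-state trough = C₀ × R × e^(−kτ) = 1.51 × 2.108 × 0.5256 = 1.673 mg/L

1.7 mg/L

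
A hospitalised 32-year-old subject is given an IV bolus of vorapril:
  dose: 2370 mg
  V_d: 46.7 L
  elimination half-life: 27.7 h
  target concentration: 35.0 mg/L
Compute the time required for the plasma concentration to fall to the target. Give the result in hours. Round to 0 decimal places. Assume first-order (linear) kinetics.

15 h

C₀ = Dose / Vd = 2370 / 46.7 = 50.75 mg/L
k = ln2 / t½ = 0.693147 / 27.7 = 0.02502 h⁻¹
t = ln(C₀ / C) / k = ln(50.75 / 35.0) / 0.02502
  = ln(1.450) / 0.02502 = 0.3716 / 0.02502 = 14.85 h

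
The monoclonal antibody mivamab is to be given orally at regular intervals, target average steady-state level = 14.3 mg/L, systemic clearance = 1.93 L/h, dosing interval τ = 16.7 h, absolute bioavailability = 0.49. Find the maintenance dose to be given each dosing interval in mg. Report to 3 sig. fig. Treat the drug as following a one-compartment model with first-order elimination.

At steady state, F × (Dose/τ) = Css × CL.
Dose = Css × CL × τ / F = 14.3 × 1.930 × 16.7 / 0.49 = 940.6 mg

941 mg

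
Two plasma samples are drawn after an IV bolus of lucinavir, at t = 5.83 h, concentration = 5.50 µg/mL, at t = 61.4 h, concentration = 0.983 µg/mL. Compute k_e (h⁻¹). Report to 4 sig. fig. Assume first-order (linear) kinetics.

k = ln(C₁/C₂) / (t₂ − t₁) = ln(5.50/0.983) / (61.4 − 5.83)
  = 1.722 / 55.57 = 0.03099 h⁻¹

0.03099 h⁻¹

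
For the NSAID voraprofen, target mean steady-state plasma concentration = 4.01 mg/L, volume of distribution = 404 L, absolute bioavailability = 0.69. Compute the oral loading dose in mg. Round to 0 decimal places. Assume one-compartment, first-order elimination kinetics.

LD = Css × Vd / F = 4.01 × 404 / 0.69 = 2348 mg

2348 mg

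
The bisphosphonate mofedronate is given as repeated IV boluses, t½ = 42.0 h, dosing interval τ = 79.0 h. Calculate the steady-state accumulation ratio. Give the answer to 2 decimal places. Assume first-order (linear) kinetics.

k = ln2 / t½ = 0.693147 / 42.0 = 0.01650 h⁻¹
e^(−kτ) = e^(−0.01650 × 79.0) = 0.2716
Accumulation ratio R = 1 / (1 − e^(−kτ)) = 1 / (1 − 0.2716) = 1.373

1.37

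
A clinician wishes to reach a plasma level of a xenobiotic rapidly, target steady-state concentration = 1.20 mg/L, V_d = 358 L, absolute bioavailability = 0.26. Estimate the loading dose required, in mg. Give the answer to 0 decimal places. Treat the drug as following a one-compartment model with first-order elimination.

1652 mg

LD = Css × Vd / F = 1.20 × 358 / 0.26 = 1652 mg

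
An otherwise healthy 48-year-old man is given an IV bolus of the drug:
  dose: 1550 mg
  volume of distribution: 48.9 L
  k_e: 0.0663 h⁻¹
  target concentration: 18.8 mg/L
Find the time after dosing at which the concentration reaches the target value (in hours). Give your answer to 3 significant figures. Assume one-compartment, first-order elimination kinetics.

7.88 h

C₀ = Dose / Vd = 1550 / 48.9 = 31.70 mg/L
t = ln(C₀ / C) / k = ln(31.70 / 18.8) / 0.06630
  = ln(1.686) / 0.06630 = 0.5224 / 0.06630 = 7.879 h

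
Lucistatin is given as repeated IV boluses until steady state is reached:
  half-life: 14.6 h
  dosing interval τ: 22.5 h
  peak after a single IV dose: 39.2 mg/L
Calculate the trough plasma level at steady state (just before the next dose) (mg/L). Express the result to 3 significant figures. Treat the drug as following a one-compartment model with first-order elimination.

k = ln2 / t½ = 0.693147 / 14.6 = 0.04748 h⁻¹
e^(−kτ) = e^(−0.04748 × 22.5) = 0.3436
Accumulation ratio R = 1 / (1 − e^(−kτ)) = 1 / (1 − 0.3436) = 1.523
Steady-state trough = C₀ × R × e^(−kτ) = 39.2 × 1.523 × 0.3436 = 20.51 mg/L

20.5 mg/L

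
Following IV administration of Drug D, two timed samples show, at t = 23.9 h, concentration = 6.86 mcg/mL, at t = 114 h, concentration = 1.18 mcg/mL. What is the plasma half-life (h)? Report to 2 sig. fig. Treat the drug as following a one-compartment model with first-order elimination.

k = ln(C₁/C₂) / (t₂ − t₁) = ln(6.86/1.18) / (114 − 23.9)
  = 1.760 / 90.10 = 0.01953 h⁻¹
t½ = ln2 / k = 0.693147 / 0.01953 = 35.49 h

35 h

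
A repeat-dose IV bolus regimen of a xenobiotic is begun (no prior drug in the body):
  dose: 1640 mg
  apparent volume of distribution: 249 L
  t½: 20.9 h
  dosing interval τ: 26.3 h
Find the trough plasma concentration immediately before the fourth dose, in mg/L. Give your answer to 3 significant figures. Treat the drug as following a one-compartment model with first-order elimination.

C₀ per dose = Dose / Vd = 1640 / 249 = 6.586 mg/L
k = ln2 / t½ = 0.693147 / 20.9 = 0.03316 h⁻¹
Fraction remaining after one interval: r = e^(−kτ) = e^(−0.03316 × 26.3) = 0.4181
Before dose 4, 3 doses have been given (aged 1τ, 2τ, 3τ).
C_trough = C₀ × (r + r² + … + r^3) = C₀ × r(1−r^3)/(1−r)
        = 6.586 × 0.4181 × (1 − 0.07309) / (1 − 0.4181) = 4.386 mg/L

4.39 mg/L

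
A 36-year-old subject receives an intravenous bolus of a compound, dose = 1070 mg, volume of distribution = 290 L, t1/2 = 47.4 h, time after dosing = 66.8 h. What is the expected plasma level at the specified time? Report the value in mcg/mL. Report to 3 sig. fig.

C₀ = Dose / Vd = 1070 / 290 = 3.690 mg/L
k = ln2 / t½ = 0.693147 / 47.4 = 0.01462 h⁻¹
C = C₀ · e^(−k·t) = 3.690 × e^(−0.01462 × 66.8)
  = 3.690 × 0.3766 = 1.390 mg/L
(1.390 mg/L = 1.390 mcg/mL)

1.39 mcg/mL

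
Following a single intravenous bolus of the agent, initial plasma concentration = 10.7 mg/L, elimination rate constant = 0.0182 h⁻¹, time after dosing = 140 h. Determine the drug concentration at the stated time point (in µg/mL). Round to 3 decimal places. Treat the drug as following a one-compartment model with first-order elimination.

0.837 µg/mL

C = C₀ · e^(−k·t) = 10.70 × e^(−0.01820 × 140)
  = 10.70 × 0.07824 = 0.8372 mg/L
(0.8372 mg/L = 0.8372 µg/mL)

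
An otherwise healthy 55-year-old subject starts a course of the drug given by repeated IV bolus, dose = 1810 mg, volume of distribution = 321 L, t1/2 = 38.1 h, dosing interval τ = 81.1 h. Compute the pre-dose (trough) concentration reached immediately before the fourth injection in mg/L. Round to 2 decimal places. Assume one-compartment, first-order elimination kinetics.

1.65 mg/L

C₀ per dose = Dose / Vd = 1810 / 321 = 5.639 mg/L
k = ln2 / t½ = 0.693147 / 38.1 = 0.01819 h⁻¹
Fraction remaining after one interval: r = e^(−kτ) = e^(−0.01819 × 81.1) = 0.2287
Before dose 4, 3 doses have been given (aged 1τ, 2τ, 3τ).
C_trough = C₀ × (r + r² + … + r^3) = C₀ × r(1−r^3)/(1−r)
        = 5.639 × 0.2287 × (1 − 0.01196) / (1 − 0.2287) = 1.652 mg/L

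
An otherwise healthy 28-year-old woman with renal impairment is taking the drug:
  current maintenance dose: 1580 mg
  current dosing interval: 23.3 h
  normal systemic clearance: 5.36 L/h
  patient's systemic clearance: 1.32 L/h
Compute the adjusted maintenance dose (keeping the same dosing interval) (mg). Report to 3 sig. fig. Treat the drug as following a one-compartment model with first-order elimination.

389 mg

To keep the same average steady-state level, dosing rate must scale with clearance.
CL ratio = 1.32 / 5.36 = 0.2463
New dose (same interval) = 1580 × 0.2463 = 389.2 mg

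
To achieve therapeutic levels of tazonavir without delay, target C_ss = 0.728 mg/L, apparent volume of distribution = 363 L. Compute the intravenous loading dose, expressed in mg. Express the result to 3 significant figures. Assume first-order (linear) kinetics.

264 mg

LD = Css × Vd = 0.728 × 363 = 264.3 mg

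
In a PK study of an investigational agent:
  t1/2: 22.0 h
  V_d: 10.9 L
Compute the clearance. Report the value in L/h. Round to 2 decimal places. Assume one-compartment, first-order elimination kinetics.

k = ln2 / t½ = 0.693147 / 22.0 = 0.03151 h⁻¹
CL = k × Vd = 0.03151 × 10.9 = 0.3435 L/h

0.34 L/h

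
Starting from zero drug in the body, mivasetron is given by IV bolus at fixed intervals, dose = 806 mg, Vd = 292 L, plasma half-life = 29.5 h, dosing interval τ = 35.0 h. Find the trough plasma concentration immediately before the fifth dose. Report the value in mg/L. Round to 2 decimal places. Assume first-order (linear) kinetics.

2.08 mg/L

C₀ per dose = Dose / Vd = 806 / 292 = 2.760 mg/L
k = ln2 / t½ = 0.693147 / 29.5 = 0.02350 h⁻¹
Fraction remaining after one interval: r = e^(−kτ) = e^(−0.02350 × 35.0) = 0.4393
Before dose 5, 4 doses have been given (aged 1τ, 2τ, 3τ, 4τ).
C_trough = C₀ × (r + r² + … + r^4) = C₀ × r(1−r^4)/(1−r)
        = 2.760 × 0.4393 × (1 − 0.03724) / (1 − 0.4393) = 2.082 mg/L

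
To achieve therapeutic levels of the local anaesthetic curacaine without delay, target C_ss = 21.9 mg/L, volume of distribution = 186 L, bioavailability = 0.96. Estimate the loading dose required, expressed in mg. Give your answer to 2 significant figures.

4200 mg

LD = Css × Vd / F = 21.9 × 186 / 0.96 = 4243 mg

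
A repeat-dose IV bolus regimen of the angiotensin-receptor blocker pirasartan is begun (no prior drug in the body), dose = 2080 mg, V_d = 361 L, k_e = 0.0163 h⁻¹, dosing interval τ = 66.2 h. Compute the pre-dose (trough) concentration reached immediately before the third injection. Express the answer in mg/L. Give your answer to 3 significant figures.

C₀ per dose = Dose / Vd = 2080 / 361 = 5.762 mg/L
Fraction remaining after one interval: r = e^(−kτ) = e^(−0.01630 × 66.2) = 0.3399
Before dose 3, 2 doses have been given (aged 1τ, 2τ).
C_trough = C₀ × (r + r²) = 5.762 × (0.3399 + 0.1155) = 2.624 mg/L

2.62 mg/L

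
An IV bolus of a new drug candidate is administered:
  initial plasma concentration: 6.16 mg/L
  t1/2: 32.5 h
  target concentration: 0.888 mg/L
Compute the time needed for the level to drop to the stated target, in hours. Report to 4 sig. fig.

90.81 h

k = ln2 / t½ = 0.693147 / 32.5 = 0.02133 h⁻¹
t = ln(C₀ / C) / k = ln(6.160 / 0.888) / 0.02133
  = ln(6.937) / 0.02133 = 1.937 / 0.02133 = 90.81 h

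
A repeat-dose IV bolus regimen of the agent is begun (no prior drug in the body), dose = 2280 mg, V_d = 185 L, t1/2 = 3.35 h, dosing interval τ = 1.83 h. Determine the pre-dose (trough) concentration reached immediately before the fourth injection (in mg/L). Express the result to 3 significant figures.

C₀ per dose = Dose / Vd = 2280 / 185 = 12.32 mg/L
k = ln2 / t½ = 0.693147 / 3.35 = 0.2069 h⁻¹
Fraction remaining after one interval: r = e^(−kτ) = e^(−0.2069 × 1.83) = 0.6848
Before dose 4, 3 doses have been given (aged 1τ, 2τ, 3τ).
C_trough = C₀ × (r + r² + … + r^3) = C₀ × r(1−r^3)/(1−r)
        = 12.32 × 0.6848 × (1 − 0.3211) / (1 − 0.6848) = 18.17 mg/L

18.2 mg/L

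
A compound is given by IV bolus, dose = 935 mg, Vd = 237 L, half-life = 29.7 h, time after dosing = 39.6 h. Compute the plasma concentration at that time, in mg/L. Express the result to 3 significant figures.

C₀ = Dose / Vd = 935.0 / 237 = 3.945 mg/L
k = ln2 / t½ = 0.693147 / 29.7 = 0.02334 h⁻¹
C = C₀ · e^(−k·t) = 3.945 × e^(−0.02334 × 39.6)
  = 3.945 × 0.3968 = 1.565 mg/L

1.57 mg/L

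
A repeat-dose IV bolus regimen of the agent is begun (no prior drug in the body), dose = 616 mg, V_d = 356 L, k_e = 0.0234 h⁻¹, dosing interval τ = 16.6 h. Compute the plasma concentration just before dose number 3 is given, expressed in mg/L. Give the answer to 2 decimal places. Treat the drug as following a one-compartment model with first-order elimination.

C₀ per dose = Dose / Vd = 616 / 356 = 1.730 mg/L
Fraction remaining after one interval: r = e^(−kτ) = e^(−0.02340 × 16.6) = 0.6781
Before dose 3, 2 doses have been given (aged 1τ, 2τ).
C_trough = C₀ × (r + r²) = 1.730 × (0.6781 + 0.4598) = 1.969 mg/L

1.97 mg/L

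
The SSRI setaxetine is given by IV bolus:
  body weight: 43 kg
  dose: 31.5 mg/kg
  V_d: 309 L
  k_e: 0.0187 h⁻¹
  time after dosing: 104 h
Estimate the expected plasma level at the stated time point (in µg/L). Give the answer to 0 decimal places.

Total dose = 31.5 × 43 = 1355 mg
C₀ = Dose / Vd = 1355 / 309 = 4.385 mg/L
C = C₀ · e^(−k·t) = 4.385 × e^(−0.01870 × 104)
  = 4.385 × 0.1430 = 0.6271 mg/L
Convert: 0.6271 mg/L × 1000 = 627.1 µg/L

627 µg/L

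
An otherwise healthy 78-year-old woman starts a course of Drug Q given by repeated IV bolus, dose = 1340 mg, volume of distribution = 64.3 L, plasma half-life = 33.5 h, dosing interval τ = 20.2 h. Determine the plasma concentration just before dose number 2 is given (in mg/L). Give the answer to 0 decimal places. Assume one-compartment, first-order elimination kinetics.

C₀ per dose = Dose / Vd = 1340 / 64.3 = 20.84 mg/L
k = ln2 / t½ = 0.693147 / 33.5 = 0.02069 h⁻¹
Fraction remaining after one interval: r = e^(−kτ) = e^(−0.02069 × 20.2) = 0.6584
Before dose 2, 1 dose has been given (aged 1τ).
C_trough = C₀ × r = 20.84 × 0.6584 = 13.72 mg/L

14 mg/L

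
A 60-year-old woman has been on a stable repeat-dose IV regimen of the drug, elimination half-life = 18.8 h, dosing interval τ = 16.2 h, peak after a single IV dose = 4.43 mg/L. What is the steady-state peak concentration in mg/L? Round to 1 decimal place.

9.9 mg/L

k = ln2 / t½ = 0.693147 / 18.8 = 0.03687 h⁻¹
e^(−kτ) = e^(−0.03687 × 16.2) = 0.5503
Accumulation ratio R = 1 / (1 − e^(−kτ)) = 1 / (1 − 0.5503) = 2.224
Steady-state peak = C₀ × R = 4.43 × 2.224 = 9.852 mg/L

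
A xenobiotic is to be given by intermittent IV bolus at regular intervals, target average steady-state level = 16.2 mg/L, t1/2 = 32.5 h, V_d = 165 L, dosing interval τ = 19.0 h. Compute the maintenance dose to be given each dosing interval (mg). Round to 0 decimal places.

k = ln2 / t½ = 0.693147 / 32.5 = 0.02133 h⁻¹
CL = k × Vd = 0.02133 × 165 = 3.519 L/h
At steady state, Dose/τ = Css × CL.
Dose = Css × CL × τ = 16.2 × 3.519 × 19.0 = 1083 mg

1083 mg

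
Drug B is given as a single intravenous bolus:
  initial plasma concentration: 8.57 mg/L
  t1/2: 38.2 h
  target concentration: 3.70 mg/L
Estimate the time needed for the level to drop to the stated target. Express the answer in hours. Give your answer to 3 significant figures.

k = ln2 / t½ = 0.693147 / 38.2 = 0.01815 h⁻¹
t = ln(C₀ / C) / k = ln(8.570 / 3.70) / 0.01815
  = ln(2.316) / 0.01815 = 0.8398 / 0.01815 = 46.27 h

46.3 h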